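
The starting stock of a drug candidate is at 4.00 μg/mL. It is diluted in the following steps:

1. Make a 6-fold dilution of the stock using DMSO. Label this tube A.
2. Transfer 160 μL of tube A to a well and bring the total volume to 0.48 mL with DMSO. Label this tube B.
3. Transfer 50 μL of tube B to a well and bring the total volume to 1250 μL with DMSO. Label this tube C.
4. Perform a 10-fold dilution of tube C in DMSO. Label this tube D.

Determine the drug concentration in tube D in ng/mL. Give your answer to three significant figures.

Step 1: 6-fold → factor 6
Step 2: 160 μL brought to 0.48 mL → factor 480/160 = 3
Step 3: 50 μL brought to 1250 μL → factor 1250/50 = 25
Step 4: 10-fold → factor 10
Overall dilution factor = 6 × 3 × 25 × 10 = 4500
Final = 4.00 μg/mL / 4500 = 0.0008889 μg/mL = 0.889 ng/mL

0.889 ng/mL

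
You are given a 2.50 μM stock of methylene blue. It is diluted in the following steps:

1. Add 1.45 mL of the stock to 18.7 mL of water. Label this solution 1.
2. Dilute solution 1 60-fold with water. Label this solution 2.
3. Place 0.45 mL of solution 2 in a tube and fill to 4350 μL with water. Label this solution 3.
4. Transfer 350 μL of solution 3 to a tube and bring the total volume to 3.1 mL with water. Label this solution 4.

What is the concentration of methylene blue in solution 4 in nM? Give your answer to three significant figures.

Step 1: 1.45 mL + 18.7 mL = 20.15 mL total → factor 20.15/1.45 = 13.897
Step 2: 60-fold → factor 60
Step 3: 0.45 mL brought to 4350 μL → factor 4.35/0.45 = 9.6667
Step 4: 350 μL brought to 3.1 mL → factor 3100/350 = 8.8571
Overall dilution factor = 13.897 × 60 × 9.6667 × 8.8571 = 71389
Final = 2.50 μM / 71389 = 3.502 × 10^-5 μM = 0.0350 nM

0.0350 nM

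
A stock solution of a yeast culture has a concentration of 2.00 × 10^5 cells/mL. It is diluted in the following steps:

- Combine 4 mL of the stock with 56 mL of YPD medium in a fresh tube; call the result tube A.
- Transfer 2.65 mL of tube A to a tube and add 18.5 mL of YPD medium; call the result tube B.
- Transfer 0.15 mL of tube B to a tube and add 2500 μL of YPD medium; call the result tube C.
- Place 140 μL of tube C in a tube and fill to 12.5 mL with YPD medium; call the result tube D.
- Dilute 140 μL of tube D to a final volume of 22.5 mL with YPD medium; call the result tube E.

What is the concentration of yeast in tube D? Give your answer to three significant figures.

Step 1: 4 mL + 56 mL = 60 mL total → factor 60/4 = 15
Step 2: 2.65 mL + 18.5 mL = 21.15 mL total → factor 21.15/2.65 = 7.9811
Step 3: 0.15 mL + 2500 μL = 2.65 mL total → factor 2.65/0.15 = 17.667
Step 4: 140 μL brought to 12.5 mL → factor 12500/140 = 89.286
Dilution factor through tube D = 15 × 7.9811 × 17.667 × 89.286 = 1.8884 × 10^5
[tube D] = 2.00 × 10^5 cells/mL / 1.8884 × 10^5 = 1.06 cells/mL

1.06 cells/mL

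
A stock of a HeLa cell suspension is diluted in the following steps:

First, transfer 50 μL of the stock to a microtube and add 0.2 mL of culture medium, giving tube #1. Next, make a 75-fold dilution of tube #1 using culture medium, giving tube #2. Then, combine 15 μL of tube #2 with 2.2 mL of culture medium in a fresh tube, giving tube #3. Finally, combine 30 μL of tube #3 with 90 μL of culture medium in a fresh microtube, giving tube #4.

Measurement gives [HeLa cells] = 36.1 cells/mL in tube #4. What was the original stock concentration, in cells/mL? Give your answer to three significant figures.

8.00 × 10^6 cells/mL

Step 1: 50 μL + 0.2 mL = 250 μL total → factor 250/50 = 5
Step 2: 75-fold → factor 75
Step 3: 15 μL + 2.2 mL = 2215 μL total → factor 2215/15 = 147.67
Step 4: 30 μL + 90 μL = 120 μL total → factor 120/30 = 4
Overall dilution factor = 5 × 75 × 147.67 × 4 = 2.215 × 10^5
Stock = 36.1 cells/mL × 2.215 × 10^5 = 8.00 × 10^6 cells/mL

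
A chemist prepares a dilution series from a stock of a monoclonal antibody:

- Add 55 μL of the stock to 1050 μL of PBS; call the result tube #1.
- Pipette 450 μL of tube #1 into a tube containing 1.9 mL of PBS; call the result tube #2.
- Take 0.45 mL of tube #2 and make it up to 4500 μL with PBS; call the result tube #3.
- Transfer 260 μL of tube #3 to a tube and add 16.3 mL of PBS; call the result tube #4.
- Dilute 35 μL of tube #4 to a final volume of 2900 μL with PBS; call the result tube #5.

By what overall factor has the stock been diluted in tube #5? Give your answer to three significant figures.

5.54 × 10^6

Step 1: 55 μL + 1050 μL = 1105 μL total → factor 1105/55 = 20.091
Step 2: 450 μL + 1.9 mL = 2350 μL total → factor 2350/450 = 5.2222
Step 3: 0.45 mL brought to 4500 μL → factor 4.5/0.45 = 10
Step 4: 260 μL + 16.3 mL = 16560 μL total → factor 16560/260 = 63.692
Step 5: 35 μL brought to 2900 μL → factor 2900/35 = 82.857
Overall dilution factor = 20.091 × 5.2222 × 10 × 63.692 × 82.857 = 5.537 × 10^6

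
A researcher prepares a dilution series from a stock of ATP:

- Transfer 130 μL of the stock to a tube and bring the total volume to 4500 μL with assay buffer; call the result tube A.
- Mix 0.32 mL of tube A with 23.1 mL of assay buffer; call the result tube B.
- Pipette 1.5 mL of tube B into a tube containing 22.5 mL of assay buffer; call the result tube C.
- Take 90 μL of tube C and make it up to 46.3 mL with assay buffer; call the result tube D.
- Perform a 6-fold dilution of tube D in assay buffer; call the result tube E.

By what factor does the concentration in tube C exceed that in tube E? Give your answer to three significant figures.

Step 1: 130 μL brought to 4500 μL → factor 4500/130 = 34.615
Step 2: 0.32 mL + 23.1 mL = 23.42 mL total → factor 23.42/0.32 = 73.188
Step 3: 1.5 mL + 22.5 mL = 24 mL total → factor 24/1.5 = 16
Step 4: 90 μL brought to 46.3 mL → factor 46300/90 = 514.44
Step 5: 6-fold → factor 6
Dilution factor to tube C = 40535; to tube E = 1.2512 × 10^8
[tube C]/[tube E] = (factor to tube E)/(factor to tube C) = 1.2512 × 10^8/40535 = 3.09 × 10^3

3.09 × 10^3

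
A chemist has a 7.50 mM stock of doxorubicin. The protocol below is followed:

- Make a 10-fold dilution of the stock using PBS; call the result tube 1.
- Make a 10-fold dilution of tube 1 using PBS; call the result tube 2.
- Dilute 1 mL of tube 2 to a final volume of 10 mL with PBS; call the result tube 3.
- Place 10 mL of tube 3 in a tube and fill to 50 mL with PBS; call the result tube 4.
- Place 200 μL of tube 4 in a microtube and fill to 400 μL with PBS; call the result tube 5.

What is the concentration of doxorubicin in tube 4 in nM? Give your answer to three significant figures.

1.50 × 10^3 nM

Step 1: 10-fold → factor 10
Step 2: 10-fold → factor 10
Step 3: 1 mL brought to 10 mL → factor 10/1 = 10
Step 4: 10 mL brought to 50 mL → factor 50/10 = 5
Dilution factor through tube 4 = 10 × 10 × 10 × 5 = 5000
[tube 4] = 7.50 mM / 5000 = 0.001500 mM = 1.50 × 10^3 nM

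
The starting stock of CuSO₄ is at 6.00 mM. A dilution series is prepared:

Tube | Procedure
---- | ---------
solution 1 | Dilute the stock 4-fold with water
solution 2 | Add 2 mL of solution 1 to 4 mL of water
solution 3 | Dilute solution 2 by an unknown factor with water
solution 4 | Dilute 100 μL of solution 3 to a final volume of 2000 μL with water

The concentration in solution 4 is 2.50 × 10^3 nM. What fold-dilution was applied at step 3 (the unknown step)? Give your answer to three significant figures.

10.0-fold

Step 1: 4-fold → factor 4
Step 2: 2 mL + 4 mL = 6 mL total → factor 6/2 = 3
Step 3: unknown factor x
Step 4: 100 μL brought to 2000 μL → factor 2000/100 = 20
Product of known-step factors = 240
Overall factor = 6.00 mM / (2.50 × 10^3 nM) = 2400
x = 2400 / 240 = 10.0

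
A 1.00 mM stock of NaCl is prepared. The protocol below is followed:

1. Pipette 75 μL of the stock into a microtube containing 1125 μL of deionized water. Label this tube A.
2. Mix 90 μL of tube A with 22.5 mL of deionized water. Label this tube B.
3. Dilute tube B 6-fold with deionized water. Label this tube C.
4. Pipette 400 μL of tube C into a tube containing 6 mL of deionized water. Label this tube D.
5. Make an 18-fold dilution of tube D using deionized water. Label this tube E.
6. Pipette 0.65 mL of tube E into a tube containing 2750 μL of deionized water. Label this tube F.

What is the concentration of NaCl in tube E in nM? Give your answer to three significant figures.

Step 1: 75 μL + 1125 μL = 1200 μL total → factor 1200/75 = 16
Step 2: 90 μL + 22.5 mL = 22590 μL total → factor 22590/90 = 251
Step 3: 6-fold → factor 6
Step 4: 400 μL + 6 mL = 6400 μL total → factor 6400/400 = 16
Step 5: 18-fold → factor 18
Dilution factor through tube E = 16 × 251 × 6 × 16 × 18 = 6.9396 × 10^6
[tube E] = 1.00 mM / 6.9396 × 10^6 = 1.441 × 10^-7 mM = 0.144 nM

0.144 nM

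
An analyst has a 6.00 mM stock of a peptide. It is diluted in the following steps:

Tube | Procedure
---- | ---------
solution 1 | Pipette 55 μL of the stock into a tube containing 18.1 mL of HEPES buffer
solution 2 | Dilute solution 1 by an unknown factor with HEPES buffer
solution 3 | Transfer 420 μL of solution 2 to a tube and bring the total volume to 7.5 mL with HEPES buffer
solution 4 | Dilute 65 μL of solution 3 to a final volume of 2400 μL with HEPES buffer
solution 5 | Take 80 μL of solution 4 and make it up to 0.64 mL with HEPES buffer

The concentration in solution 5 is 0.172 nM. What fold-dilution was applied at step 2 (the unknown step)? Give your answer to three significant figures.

Step 1: 55 μL + 18.1 mL = 18155 μL total → factor 18155/55 = 330.09
Step 2: unknown factor x
Step 3: 420 μL brought to 7.5 mL → factor 7500/420 = 17.857
Step 4: 65 μL brought to 2400 μL → factor 2400/65 = 36.923
Step 5: 80 μL brought to 0.64 mL → factor 640/80 = 8
Product of known-step factors = 1.7411 × 10^6
Overall factor = 6.00 mM / (0.172 nM) = 3.4884 × 10^7
x = 3.4884 × 10^7 / 1.7411 × 10^6 = 20.0

20.0-fold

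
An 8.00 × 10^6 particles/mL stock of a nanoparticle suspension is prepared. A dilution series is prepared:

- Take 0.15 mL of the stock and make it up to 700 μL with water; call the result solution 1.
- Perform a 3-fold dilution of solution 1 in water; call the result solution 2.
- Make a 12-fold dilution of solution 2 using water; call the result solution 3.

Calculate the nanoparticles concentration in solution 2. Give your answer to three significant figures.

5.71 × 10^5 particles/mL

Step 1: 0.15 mL brought to 700 μL → factor 0.7/0.15 = 4.6667
Step 2: 3-fold → factor 3
Dilution factor through solution 2 = 4.6667 × 3 = 14
[solution 2] = 8.00 × 10^6 particles/mL / 14 = 5.71 × 10^5 particles/mL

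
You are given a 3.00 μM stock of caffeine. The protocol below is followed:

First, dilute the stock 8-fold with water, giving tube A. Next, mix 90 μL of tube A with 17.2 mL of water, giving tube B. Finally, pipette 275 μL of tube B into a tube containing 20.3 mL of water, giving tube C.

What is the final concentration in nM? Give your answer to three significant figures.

Step 1: 8-fold → factor 8
Step 2: 90 μL + 17.2 mL = 17290 μL total → factor 17290/90 = 192.11
Step 3: 275 μL + 20.3 mL = 20575 μL total → factor 20575/275 = 74.818
Overall dilution factor = 8 × 192.11 × 74.818 = 1.1499 × 10^5
Final = 3.00 μM / 1.1499 × 10^5 = 2.609 × 10^-5 μM = 0.0261 nM

0.0261 nM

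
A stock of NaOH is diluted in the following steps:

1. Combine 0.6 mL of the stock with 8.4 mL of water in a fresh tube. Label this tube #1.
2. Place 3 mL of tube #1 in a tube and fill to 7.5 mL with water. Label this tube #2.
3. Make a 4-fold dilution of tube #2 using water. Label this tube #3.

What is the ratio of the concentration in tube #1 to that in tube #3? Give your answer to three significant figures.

Step 1: 0.6 mL + 8.4 mL = 9 mL total → factor 9/0.6 = 15
Step 2: 3 mL brought to 7.5 mL → factor 7.5/3 = 2.5
Step 3: 4-fold → factor 4
Dilution factor to tube #1 = 15; to tube #3 = 150
[tube #1]/[tube #3] = (factor to tube #3)/(factor to tube #1) = 150/15 = 10.0

10.0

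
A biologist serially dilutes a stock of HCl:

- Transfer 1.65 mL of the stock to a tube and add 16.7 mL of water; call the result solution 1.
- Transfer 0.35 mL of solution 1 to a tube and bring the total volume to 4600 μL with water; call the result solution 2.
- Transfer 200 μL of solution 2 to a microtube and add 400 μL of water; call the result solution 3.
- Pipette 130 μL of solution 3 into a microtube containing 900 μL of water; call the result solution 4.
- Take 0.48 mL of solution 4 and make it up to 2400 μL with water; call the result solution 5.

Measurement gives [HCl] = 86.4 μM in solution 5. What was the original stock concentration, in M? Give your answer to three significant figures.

Step 1: 1.65 mL + 16.7 mL = 18.35 mL total → factor 18.35/1.65 = 11.121
Step 2: 0.35 mL brought to 4600 μL → factor 4.6/0.35 = 13.143
Step 3: 200 μL + 400 μL = 600 μL total → factor 600/200 = 3
Step 4: 130 μL + 900 μL = 1030 μL total → factor 1030/130 = 7.9231
Step 5: 0.48 mL brought to 2400 μL → factor 2.4/0.48 = 5
Overall dilution factor = 11.121 × 13.143 × 3 × 7.9231 × 5 = 17371
Stock = 86.4 μM × 17371 = 1.501 × 10^6 μM = 1.50 M

1.50 M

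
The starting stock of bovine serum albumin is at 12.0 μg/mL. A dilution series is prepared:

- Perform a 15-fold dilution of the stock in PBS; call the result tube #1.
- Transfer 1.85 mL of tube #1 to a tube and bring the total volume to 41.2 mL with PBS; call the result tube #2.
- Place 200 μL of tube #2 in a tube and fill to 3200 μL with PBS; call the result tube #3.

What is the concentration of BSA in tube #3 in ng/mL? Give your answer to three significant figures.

Step 1: 15-fold → factor 15
Step 2: 1.85 mL brought to 41.2 mL → factor 41.2/1.85 = 22.27
Step 3: 200 μL brought to 3200 μL → factor 3200/200 = 16
Overall dilution factor = 15 × 22.27 × 16 = 5344.9
Final = 12.0 μg/mL / 5344.9 = 0.002245 μg/mL = 2.25 ng/mL

2.25 ng/mL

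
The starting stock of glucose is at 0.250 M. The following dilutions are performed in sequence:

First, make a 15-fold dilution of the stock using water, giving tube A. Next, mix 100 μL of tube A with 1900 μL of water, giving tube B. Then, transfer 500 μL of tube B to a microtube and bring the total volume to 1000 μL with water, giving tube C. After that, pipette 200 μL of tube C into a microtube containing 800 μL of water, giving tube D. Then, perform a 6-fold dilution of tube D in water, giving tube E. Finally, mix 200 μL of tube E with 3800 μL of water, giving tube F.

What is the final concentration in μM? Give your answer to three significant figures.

0.694 μM

Step 1: 15-fold → factor 15
Step 2: 100 μL + 1900 μL = 2000 μL total → factor 2000/100 = 20
Step 3: 500 μL brought to 1000 μL → factor 1000/500 = 2
Step 4: 200 μL + 800 μL = 1000 μL total → factor 1000/200 = 5
Step 5: 6-fold → factor 6
Step 6: 200 μL + 3800 μL = 4000 μL total → factor 4000/200 = 20
Overall dilution factor = 15 × 20 × 2 × 5 × 6 × 20 = 3.6 × 10^5
Final = 0.250 M / 3.6 × 10^5 = 6.944 × 10^-7 M = 0.694 μM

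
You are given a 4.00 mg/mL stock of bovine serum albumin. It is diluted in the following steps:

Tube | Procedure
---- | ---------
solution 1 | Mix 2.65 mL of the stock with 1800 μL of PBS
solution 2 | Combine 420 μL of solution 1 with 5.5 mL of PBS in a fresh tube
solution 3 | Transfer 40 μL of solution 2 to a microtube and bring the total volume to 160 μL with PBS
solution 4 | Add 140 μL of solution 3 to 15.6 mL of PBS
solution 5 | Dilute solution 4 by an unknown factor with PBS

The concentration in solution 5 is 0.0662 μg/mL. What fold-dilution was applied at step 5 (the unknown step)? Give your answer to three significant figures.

5.68-fold

Step 1: 2.65 mL + 1800 μL = 4.45 mL total → factor 4.45/2.65 = 1.6792
Step 2: 420 μL + 5.5 mL = 5920 μL total → factor 5920/420 = 14.095
Step 3: 40 μL brought to 160 μL → factor 160/40 = 4
Step 4: 140 μL + 15.6 mL = 15740 μL total → factor 15740/140 = 112.43
Step 5: unknown factor x
Product of known-step factors = 10644
Overall factor = 4.00 mg/mL / (0.0662 μg/mL) = 60423
x = 60423 / 10644 = 5.68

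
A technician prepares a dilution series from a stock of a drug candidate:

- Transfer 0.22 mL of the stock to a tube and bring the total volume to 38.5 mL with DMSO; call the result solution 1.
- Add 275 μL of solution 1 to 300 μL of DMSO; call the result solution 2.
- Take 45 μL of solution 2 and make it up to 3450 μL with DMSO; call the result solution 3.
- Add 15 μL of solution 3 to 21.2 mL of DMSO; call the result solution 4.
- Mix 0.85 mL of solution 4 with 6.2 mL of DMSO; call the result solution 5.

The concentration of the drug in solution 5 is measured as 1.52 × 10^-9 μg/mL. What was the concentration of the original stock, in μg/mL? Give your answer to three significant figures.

0.500 μg/mL

Step 1: 0.22 mL brought to 38.5 mL → factor 38.5/0.22 = 175
Step 2: 275 μL + 300 μL = 575 μL total → factor 575/275 = 2.0909
Step 3: 45 μL brought to 3450 μL → factor 3450/45 = 76.667
Step 4: 15 μL + 21.2 mL = 21215 μL total → factor 21215/15 = 1414.3
Step 5: 0.85 mL + 6.2 mL = 7.05 mL total → factor 7.05/0.85 = 8.2941
Overall dilution factor = 175 × 2.0909 × 76.667 × 1414.3 × 8.2941 = 3.2908 × 10^8
Stock = 1.52 × 10^-9 μg/mL × 3.2908 × 10^8 = 0.500 μg/mL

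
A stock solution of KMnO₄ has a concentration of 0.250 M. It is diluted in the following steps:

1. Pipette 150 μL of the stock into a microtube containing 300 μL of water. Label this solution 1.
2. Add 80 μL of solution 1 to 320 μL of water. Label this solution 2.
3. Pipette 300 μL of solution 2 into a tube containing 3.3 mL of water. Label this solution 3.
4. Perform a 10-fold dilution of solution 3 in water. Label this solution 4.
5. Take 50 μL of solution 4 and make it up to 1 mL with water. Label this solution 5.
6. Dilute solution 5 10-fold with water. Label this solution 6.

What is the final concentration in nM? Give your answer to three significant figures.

694 nM

Step 1: 150 μL + 300 μL = 450 μL total → factor 450/150 = 3
Step 2: 80 μL + 320 μL = 400 μL total → factor 400/80 = 5
Step 3: 300 μL + 3.3 mL = 3600 μL total → factor 3600/300 = 12
Step 4: 10-fold → factor 10
Step 5: 50 μL brought to 1 mL → factor 1000/50 = 20
Step 6: 10-fold → factor 10
Overall dilution factor = 3 × 5 × 12 × 10 × 20 × 10 = 3.6 × 10^5
Final = 0.250 M / 3.6 × 10^5 = 6.944 × 10^-7 M = 694 nM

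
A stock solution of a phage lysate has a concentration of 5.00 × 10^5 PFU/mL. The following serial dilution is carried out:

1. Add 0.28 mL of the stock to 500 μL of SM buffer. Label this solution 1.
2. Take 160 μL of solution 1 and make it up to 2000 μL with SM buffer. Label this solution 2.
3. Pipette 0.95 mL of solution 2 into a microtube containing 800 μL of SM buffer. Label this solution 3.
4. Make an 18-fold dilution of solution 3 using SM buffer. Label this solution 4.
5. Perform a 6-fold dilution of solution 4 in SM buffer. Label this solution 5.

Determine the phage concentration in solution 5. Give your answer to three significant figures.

Step 1: 0.28 mL + 500 μL = 0.78 mL total → factor 0.78/0.28 = 2.7857
Step 2: 160 μL brought to 2000 μL → factor 2000/160 = 12.5
Step 3: 0.95 mL + 800 μL = 1.75 mL total → factor 1.75/0.95 = 1.8421
Step 4: 18-fold → factor 18
Step 5: 6-fold → factor 6
Overall dilution factor = 2.7857 × 12.5 × 1.8421 × 18 × 6 = 6927.6
Final = 5.00 × 10^5 PFU/mL / 6927.6 = 72.2 PFU/mL

72.2 PFU/mL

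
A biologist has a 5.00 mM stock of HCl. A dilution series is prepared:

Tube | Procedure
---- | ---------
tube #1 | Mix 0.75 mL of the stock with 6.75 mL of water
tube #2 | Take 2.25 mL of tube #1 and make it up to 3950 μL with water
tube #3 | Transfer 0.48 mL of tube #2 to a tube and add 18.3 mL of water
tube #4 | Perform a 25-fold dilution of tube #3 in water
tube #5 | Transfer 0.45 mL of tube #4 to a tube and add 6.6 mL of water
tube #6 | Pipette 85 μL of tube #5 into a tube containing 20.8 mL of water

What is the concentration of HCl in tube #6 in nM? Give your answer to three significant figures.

Step 1: 0.75 mL + 6.75 mL = 7.5 mL total → factor 7.5/0.75 = 10
Step 2: 2.25 mL brought to 3950 μL → factor 3.95/2.25 = 1.7556
Step 3: 0.48 mL + 18.3 mL = 18.78 mL total → factor 18.78/0.48 = 39.125
Step 4: 25-fold → factor 25
Step 5: 0.45 mL + 6.6 mL = 7.05 mL total → factor 7.05/0.45 = 15.667
Step 6: 85 μL + 20.8 mL = 20885 μL total → factor 20885/85 = 245.71
Overall dilution factor = 10 × 1.7556 × 39.125 × 25 × 15.667 × 245.71 = 6.61 × 10^7
Final = 5.00 mM / 6.61 × 10^7 = 7.564 × 10^-8 mM = 0.0756 nM

0.0756 nM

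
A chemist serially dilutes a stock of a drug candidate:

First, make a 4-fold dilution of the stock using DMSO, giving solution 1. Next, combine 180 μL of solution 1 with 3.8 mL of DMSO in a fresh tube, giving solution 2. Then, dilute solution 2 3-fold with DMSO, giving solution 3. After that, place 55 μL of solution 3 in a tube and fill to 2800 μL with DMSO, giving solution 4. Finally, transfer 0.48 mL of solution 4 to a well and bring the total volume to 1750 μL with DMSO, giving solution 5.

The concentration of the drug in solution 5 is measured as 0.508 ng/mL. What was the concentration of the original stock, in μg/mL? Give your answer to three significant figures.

Step 1: 4-fold → factor 4
Step 2: 180 μL + 3.8 mL = 3980 μL total → factor 3980/180 = 22.111
Step 3: 3-fold → factor 3
Step 4: 55 μL brought to 2800 μL → factor 2800/55 = 50.909
Step 5: 0.48 mL brought to 1750 μL → factor 1.75/0.48 = 3.6458
Overall dilution factor = 4 × 22.111 × 3 × 50.909 × 3.6458 = 49247
Stock = 0.508 ng/mL × 49247 = 2.502 × 10^4 ng/mL = 25.0 μg/mL

25.0 μg/mL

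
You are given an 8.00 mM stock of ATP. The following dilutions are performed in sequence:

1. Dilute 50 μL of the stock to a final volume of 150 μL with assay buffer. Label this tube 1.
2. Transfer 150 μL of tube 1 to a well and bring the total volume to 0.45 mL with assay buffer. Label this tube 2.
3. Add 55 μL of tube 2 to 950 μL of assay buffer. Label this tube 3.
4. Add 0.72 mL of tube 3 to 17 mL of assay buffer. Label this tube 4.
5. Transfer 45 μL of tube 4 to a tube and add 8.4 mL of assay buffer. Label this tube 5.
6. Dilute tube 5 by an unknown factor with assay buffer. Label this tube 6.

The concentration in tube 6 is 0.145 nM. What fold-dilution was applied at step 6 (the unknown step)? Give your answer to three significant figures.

Step 1: 50 μL brought to 150 μL → factor 150/50 = 3
Step 2: 150 μL brought to 0.45 mL → factor 450/150 = 3
Step 3: 55 μL + 950 μL = 1005 μL total → factor 1005/55 = 18.273
Step 4: 0.72 mL + 17 mL = 17.72 mL total → factor 17.72/0.72 = 24.611
Step 5: 45 μL + 8.4 mL = 8445 μL total → factor 8445/45 = 187.67
Step 6: unknown factor x
Product of known-step factors = 7.5956 × 10^5
Overall factor = 8.00 mM / (0.145 nM) = 5.5172 × 10^7
x = 5.5172 × 10^7 / 7.5956 × 10^5 = 72.6

72.6-fold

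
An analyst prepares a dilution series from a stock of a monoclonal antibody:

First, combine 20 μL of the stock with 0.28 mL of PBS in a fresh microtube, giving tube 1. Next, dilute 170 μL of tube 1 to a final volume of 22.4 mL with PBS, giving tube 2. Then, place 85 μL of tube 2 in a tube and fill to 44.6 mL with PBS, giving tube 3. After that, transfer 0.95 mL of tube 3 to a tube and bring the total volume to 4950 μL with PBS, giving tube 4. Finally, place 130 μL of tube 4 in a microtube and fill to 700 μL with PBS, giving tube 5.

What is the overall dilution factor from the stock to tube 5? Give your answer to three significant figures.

2.91 × 10^7

Step 1: 20 μL + 0.28 mL = 300 μL total → factor 300/20 = 15
Step 2: 170 μL brought to 22.4 mL → factor 22400/170 = 131.76
Step 3: 85 μL brought to 44.6 mL → factor 44600/85 = 524.71
Step 4: 0.95 mL brought to 4950 μL → factor 4.95/0.95 = 5.2105
Step 5: 130 μL brought to 700 μL → factor 700/130 = 5.3846
Overall dilution factor = 15 × 131.76 × 524.71 × 5.2105 × 5.3846 = 2.9097 × 10^7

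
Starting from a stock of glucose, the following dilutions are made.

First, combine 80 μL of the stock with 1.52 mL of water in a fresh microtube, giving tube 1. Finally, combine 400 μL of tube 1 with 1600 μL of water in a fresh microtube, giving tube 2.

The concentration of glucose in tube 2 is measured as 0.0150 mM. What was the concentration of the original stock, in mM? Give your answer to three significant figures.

1.50 mM

Step 1: 80 μL + 1.52 mL = 1600 μL total → factor 1600/80 = 20
Step 2: 400 μL + 1600 μL = 2000 μL total → factor 2000/400 = 5
Overall dilution factor = 20 × 5 = 100
Stock = 0.0150 mM × 100 = 1.50 mM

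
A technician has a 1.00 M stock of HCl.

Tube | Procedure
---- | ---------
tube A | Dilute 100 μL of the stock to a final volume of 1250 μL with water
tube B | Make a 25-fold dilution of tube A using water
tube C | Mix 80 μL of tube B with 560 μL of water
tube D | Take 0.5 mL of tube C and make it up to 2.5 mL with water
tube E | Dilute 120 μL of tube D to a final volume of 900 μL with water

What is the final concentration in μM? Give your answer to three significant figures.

Step 1: 100 μL brought to 1250 μL → factor 1250/100 = 12.5
Step 2: 25-fold → factor 25
Step 3: 80 μL + 560 μL = 640 μL total → factor 640/80 = 8
Step 4: 0.5 mL brought to 2.5 mL → factor 2.5/0.5 = 5
Step 5: 120 μL brought to 900 μL → factor 900/120 = 7.5
Overall dilution factor = 12.5 × 25 × 8 × 5 × 7.5 = 93750
Final = 1.00 M / 93750 = 1.067 × 10^-5 M = 10.7 μM

10.7 μM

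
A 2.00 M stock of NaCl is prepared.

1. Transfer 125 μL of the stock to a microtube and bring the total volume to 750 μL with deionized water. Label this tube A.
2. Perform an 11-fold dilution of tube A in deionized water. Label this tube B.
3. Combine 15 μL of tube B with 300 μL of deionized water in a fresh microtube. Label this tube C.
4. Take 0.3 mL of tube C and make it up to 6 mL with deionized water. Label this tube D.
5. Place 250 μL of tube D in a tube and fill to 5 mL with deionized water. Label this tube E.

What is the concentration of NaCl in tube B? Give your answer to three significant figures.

0.0303 M

Step 1: 125 μL brought to 750 μL → factor 750/125 = 6
Step 2: 11-fold → factor 11
Dilution factor through tube B = 6 × 11 = 66
[tube B] = 2.00 M / 66 = 0.0303 M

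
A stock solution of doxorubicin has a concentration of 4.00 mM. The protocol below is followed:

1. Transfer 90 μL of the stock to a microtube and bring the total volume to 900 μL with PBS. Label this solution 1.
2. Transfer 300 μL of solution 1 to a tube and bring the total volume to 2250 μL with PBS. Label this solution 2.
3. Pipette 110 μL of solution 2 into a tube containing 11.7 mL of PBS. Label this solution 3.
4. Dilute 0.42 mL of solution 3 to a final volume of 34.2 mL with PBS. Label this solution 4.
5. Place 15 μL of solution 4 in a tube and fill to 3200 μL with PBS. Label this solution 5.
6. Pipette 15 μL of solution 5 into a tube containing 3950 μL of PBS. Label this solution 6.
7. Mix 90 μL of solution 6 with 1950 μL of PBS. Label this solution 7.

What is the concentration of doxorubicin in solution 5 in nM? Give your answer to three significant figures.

Step 1: 90 μL brought to 900 μL → factor 900/90 = 10
Step 2: 300 μL brought to 2250 μL → factor 2250/300 = 7.5
Step 3: 110 μL + 11.7 mL = 11810 μL total → factor 11810/110 = 107.36
Step 4: 0.42 mL brought to 34.2 mL → factor 34.2/0.42 = 81.429
Step 5: 15 μL brought to 3200 μL → factor 3200/15 = 213.33
Dilution factor through solution 5 = 10 × 7.5 × 107.36 × 81.429 × 213.33 = 1.3988 × 10^8
[solution 5] = 4.00 mM / 1.3988 × 10^8 = 2.860 × 10^-8 mM = 0.0286 nM

0.0286 nM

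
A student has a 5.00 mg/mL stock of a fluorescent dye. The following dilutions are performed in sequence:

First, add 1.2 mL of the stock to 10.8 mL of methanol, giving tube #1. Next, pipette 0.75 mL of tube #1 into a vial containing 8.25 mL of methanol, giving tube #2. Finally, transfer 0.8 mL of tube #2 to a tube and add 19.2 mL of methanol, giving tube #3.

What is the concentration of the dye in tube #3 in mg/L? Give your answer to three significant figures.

1.67 mg/L

Step 1: 1.2 mL + 10.8 mL = 12 mL total → factor 12/1.2 = 10
Step 2: 0.75 mL + 8.25 mL = 9 mL total → factor 9/0.75 = 12
Step 3: 0.8 mL + 19.2 mL = 20 mL total → factor 20/0.8 = 25
Overall dilution factor = 10 × 12 × 25 = 3000
Final = 5.00 mg/mL / 3000 = 0.001667 mg/mL = 1.67 mg/L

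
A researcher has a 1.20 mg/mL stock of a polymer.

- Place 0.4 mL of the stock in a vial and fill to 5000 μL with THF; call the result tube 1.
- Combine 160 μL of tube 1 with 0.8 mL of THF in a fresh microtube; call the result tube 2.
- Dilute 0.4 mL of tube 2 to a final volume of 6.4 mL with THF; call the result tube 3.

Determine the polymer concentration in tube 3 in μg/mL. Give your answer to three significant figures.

1.00 μg/mL

Step 1: 0.4 mL brought to 5000 μL → factor 5/0.4 = 12.5
Step 2: 160 μL + 0.8 mL = 960 μL total → factor 960/160 = 6
Step 3: 0.4 mL brought to 6.4 mL → factor 6.4/0.4 = 16
Overall dilution factor = 12.5 × 6 × 16 = 1200
Final = 1.20 mg/mL / 1200 = 0.001000 mg/mL = 1.00 μg/mL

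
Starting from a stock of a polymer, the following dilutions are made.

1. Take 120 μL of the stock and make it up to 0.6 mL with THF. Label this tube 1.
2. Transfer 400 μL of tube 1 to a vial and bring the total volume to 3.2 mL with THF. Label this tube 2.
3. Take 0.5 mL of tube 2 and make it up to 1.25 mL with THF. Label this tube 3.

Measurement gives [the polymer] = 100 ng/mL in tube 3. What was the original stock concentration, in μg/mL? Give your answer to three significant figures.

Step 1: 120 μL brought to 0.6 mL → factor 600/120 = 5
Step 2: 400 μL brought to 3.2 mL → factor 3200/400 = 8
Step 3: 0.5 mL brought to 1.25 mL → factor 1.25/0.5 = 2.5
Overall dilution factor = 5 × 8 × 2.5 = 100
Stock = 100 ng/mL × 100 = 1.000 × 10^4 ng/mL = 10.0 μg/mL

10.0 μg/mL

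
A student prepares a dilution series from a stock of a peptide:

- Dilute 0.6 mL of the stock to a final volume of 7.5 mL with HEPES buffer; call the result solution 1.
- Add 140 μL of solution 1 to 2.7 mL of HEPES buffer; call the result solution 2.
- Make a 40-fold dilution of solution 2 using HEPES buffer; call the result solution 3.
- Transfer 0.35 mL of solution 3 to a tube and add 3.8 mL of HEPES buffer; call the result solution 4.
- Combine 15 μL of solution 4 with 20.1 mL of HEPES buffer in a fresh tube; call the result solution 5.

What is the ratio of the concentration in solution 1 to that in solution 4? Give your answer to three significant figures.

Step 1: 0.6 mL brought to 7.5 mL → factor 7.5/0.6 = 12.5
Step 2: 140 μL + 2.7 mL = 2840 μL total → factor 2840/140 = 20.286
Step 3: 40-fold → factor 40
Step 4: 0.35 mL + 3.8 mL = 4.15 mL total → factor 4.15/0.35 = 11.857
Dilution factor to solution 1 = 12.5; to solution 4 = 1.2027 × 10^5
[solution 1]/[solution 4] = (factor to solution 4)/(factor to solution 1) = 1.2027 × 10^5/12.5 = 9.62 × 10^3

9.62 × 10^3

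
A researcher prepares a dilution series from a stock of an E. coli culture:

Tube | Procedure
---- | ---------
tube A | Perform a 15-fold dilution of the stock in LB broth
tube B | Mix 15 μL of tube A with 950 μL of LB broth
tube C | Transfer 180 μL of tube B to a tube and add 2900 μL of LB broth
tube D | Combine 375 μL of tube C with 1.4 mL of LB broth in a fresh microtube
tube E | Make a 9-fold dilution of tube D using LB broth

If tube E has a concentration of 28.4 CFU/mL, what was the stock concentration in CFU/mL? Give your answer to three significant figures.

2.00 × 10^7 CFU/mL

Step 1: 15-fold → factor 15
Step 2: 15 μL + 950 μL = 965 μL total → factor 965/15 = 64.333
Step 3: 180 μL + 2900 μL = 3080 μL total → factor 3080/180 = 17.111
Step 4: 375 μL + 1.4 mL = 1775 μL total → factor 1775/375 = 4.7333
Step 5: 9-fold → factor 9
Overall dilution factor = 15 × 64.333 × 17.111 × 4.7333 × 9 = 7.0342 × 10^5
Stock = 28.4 CFU/mL × 7.0342 × 10^5 = 2.00 × 10^7 CFU/mL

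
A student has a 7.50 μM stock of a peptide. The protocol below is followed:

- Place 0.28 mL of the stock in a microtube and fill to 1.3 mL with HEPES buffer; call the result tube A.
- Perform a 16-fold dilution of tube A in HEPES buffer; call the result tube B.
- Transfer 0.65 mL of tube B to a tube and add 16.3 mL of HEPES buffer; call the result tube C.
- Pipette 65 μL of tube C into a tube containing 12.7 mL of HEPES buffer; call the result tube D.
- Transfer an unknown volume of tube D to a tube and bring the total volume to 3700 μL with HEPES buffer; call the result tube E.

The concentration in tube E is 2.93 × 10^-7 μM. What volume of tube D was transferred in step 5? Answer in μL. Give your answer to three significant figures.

55.0 μL

Step 1: 0.28 mL brought to 1.3 mL → factor 1.3/0.28 = 4.6429
Step 2: 16-fold → factor 16
Step 3: 0.65 mL + 16.3 mL = 16.95 mL total → factor 16.95/0.65 = 26.077
Step 4: 65 μL + 12.7 mL = 12765 μL total → factor 12765/65 = 196.38
Step 5: v brought to 3700 μL → factor = 3700 μL/v
Product of known-step factors = 3.8043 × 10^5
Overall factor = 7.50 μM / (2.93 × 10^-7 μM) = 2.5597 × 10^7
Step-5 factor = 2.5597 × 10^7 / 3.8043 × 10^5 = 67.286
v = 3700 μL / 67.286 = 55.0 μL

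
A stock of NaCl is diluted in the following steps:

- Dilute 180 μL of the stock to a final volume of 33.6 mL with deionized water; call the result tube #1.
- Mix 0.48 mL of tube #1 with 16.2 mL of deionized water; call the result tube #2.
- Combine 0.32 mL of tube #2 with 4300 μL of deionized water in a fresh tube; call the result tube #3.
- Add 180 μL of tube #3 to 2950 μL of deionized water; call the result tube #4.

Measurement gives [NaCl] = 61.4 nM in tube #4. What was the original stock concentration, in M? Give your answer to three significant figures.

0.100 M

Step 1: 180 μL brought to 33.6 mL → factor 33600/180 = 186.67
Step 2: 0.48 mL + 16.2 mL = 16.68 mL total → factor 16.68/0.48 = 34.75
Step 3: 0.32 mL + 4300 μL = 4.62 mL total → factor 4.62/0.32 = 14.438
Step 4: 180 μL + 2950 μL = 3130 μL total → factor 3130/180 = 17.389
Overall dilution factor = 186.67 × 34.75 × 14.438 × 17.389 = 1.6285 × 10^6
Stock = 61.4 nM × 1.6285 × 10^6 = 9.999 × 10^7 nM = 0.100 M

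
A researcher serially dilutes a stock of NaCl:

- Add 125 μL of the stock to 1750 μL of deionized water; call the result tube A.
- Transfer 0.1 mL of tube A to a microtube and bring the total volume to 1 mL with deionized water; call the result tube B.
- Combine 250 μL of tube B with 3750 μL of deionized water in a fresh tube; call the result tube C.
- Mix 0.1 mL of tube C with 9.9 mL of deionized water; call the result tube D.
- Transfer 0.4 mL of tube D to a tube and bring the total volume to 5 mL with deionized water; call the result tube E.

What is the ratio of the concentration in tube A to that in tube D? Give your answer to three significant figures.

1.60 × 10^4

Step 1: 125 μL + 1750 μL = 1875 μL total → factor 1875/125 = 15
Step 2: 0.1 mL brought to 1 mL → factor 1/0.1 = 10
Step 3: 250 μL + 3750 μL = 4000 μL total → factor 4000/250 = 16
Step 4: 0.1 mL + 9.9 mL = 10 mL total → factor 10/0.1 = 100
Dilution factor to tube A = 15; to tube D = 2.4 × 10^5
[tube A]/[tube D] = (factor to tube D)/(factor to tube A) = 2.4 × 10^5/15 = 1.60 × 10^4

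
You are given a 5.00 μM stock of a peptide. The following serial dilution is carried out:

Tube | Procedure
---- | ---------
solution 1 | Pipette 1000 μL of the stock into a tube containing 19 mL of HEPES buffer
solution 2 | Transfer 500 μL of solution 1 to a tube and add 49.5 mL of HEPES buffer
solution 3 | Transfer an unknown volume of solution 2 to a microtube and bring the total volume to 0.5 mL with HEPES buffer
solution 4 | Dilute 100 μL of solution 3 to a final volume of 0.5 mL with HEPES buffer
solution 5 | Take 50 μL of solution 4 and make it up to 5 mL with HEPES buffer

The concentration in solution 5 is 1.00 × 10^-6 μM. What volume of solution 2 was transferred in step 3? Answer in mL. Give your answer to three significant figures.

Step 1: 1000 μL + 19 mL = 20000 μL total → factor 20000/1000 = 20
Step 2: 500 μL + 49.5 mL = 50000 μL total → factor 50000/500 = 100
Step 3: v brought to 0.5 mL → factor = 0.5 mL/v
Step 4: 100 μL brought to 0.5 mL → factor 500/100 = 5
Step 5: 50 μL brought to 5 mL → factor 5000/50 = 100
Product of known-step factors = 1 × 10^6
Overall factor = 5.00 μM / (1.00 × 10^-6 μM) = 5 × 10^6
Step-3 factor = 5 × 10^6 / 1 × 10^6 = 5
v = 0.5 mL / 5 = 0.100 mL

0.100 mL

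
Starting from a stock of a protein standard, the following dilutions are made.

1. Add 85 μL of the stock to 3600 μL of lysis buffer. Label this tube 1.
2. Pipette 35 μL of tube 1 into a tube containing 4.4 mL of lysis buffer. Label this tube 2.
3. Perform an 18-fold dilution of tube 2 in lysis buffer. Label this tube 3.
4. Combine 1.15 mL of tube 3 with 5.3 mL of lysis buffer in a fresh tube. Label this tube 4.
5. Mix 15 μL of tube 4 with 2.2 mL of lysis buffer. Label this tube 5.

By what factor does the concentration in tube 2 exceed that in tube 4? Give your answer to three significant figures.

Step 1: 85 μL + 3600 μL = 3685 μL total → factor 3685/85 = 43.353
Step 2: 35 μL + 4.4 mL = 4435 μL total → factor 4435/35 = 126.71
Step 3: 18-fold → factor 18
Step 4: 1.15 mL + 5.3 mL = 6.45 mL total → factor 6.45/1.15 = 5.6087
Dilution factor to tube 2 = 5493.4; to tube 4 = 5.546 × 10^5
[tube 2]/[tube 4] = (factor to tube 4)/(factor to tube 2) = 5.546 × 10^5/5493.4 = 101

101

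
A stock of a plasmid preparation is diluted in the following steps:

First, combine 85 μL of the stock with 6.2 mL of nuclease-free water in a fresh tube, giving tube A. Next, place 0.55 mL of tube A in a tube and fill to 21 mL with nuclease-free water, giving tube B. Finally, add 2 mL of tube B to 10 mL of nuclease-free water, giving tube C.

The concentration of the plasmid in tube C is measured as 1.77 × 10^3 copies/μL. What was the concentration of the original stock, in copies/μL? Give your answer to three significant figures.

Step 1: 85 μL + 6.2 mL = 6285 μL total → factor 6285/85 = 73.941
Step 2: 0.55 mL brought to 21 mL → factor 21/0.55 = 38.182
Step 3: 2 mL + 10 mL = 12 mL total → factor 12/2 = 6
Overall dilution factor = 73.941 × 38.182 × 6 = 16939
Stock = 1.77 × 10^3 copies/μL × 16939 = 3.00 × 10^7 copies/μL

3.00 × 10^7 copies/μL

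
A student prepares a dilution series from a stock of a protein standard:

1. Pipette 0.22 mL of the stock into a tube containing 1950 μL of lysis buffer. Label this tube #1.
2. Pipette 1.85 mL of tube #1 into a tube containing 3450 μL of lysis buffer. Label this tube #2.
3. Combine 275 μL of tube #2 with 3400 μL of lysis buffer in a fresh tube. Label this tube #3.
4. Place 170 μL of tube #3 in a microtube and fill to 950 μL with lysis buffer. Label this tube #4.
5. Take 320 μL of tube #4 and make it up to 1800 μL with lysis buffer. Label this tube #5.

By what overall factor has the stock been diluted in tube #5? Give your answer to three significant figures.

Step 1: 0.22 mL + 1950 μL = 2.17 mL total → factor 2.17/0.22 = 9.8636
Step 2: 1.85 mL + 3450 μL = 5.3 mL total → factor 5.3/1.85 = 2.8649
Step 3: 275 μL + 3400 μL = 3675 μL total → factor 3675/275 = 13.364
Step 4: 170 μL brought to 950 μL → factor 950/170 = 5.5882
Step 5: 320 μL brought to 1800 μL → factor 1800/320 = 5.625
Overall dilution factor = 9.8636 × 2.8649 × 13.364 × 5.5882 × 5.625 = 11870

1.19 × 10^4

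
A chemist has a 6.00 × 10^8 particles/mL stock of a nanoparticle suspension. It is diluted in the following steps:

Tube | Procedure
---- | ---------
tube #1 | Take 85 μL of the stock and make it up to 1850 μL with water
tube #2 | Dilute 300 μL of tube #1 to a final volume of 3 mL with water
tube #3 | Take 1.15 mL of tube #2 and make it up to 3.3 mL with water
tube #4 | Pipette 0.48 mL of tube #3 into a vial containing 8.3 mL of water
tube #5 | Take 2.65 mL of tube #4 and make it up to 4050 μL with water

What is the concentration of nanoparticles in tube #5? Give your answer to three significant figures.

3.44 × 10^4 particles/mL

Step 1: 85 μL brought to 1850 μL → factor 1850/85 = 21.765
Step 2: 300 μL brought to 3 mL → factor 3000/300 = 10
Step 3: 1.15 mL brought to 3.3 mL → factor 3.3/1.15 = 2.8696
Step 4: 0.48 mL + 8.3 mL = 8.78 mL total → factor 8.78/0.48 = 18.292
Step 5: 2.65 mL brought to 4050 μL → factor 4.05/2.65 = 1.5283
Overall dilution factor = 21.765 × 10 × 2.8696 × 18.292 × 1.5283 = 17459
Final = 6.00 × 10^8 particles/mL / 17459 = 3.44 × 10^4 particles/mL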